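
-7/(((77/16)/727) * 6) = -5816/33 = -176.24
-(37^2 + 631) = -2000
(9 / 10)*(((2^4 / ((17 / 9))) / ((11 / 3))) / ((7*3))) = 648 / 6545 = 0.10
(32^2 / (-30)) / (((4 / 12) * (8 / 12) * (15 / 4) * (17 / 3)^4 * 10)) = -41472 / 10440125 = -0.00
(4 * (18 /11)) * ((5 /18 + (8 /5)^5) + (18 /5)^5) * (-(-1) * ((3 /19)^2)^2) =11216126052 /4479784375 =2.50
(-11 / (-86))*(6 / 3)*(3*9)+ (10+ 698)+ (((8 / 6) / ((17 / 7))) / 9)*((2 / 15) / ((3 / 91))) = 635174483 / 888165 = 715.15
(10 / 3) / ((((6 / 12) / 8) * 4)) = 40 / 3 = 13.33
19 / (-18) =-19 / 18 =-1.06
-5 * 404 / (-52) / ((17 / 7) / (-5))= -17675 / 221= -79.98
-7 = -7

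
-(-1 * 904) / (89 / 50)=45200 / 89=507.87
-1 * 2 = -2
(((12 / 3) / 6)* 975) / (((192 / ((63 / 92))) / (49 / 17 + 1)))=225225 / 25024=9.00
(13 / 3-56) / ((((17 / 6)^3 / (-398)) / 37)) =33450.47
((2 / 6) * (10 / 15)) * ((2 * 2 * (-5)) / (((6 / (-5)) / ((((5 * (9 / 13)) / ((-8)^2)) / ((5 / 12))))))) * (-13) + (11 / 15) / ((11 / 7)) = -347 / 60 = -5.78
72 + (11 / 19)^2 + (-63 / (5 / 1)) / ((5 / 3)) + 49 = 1026821 / 9025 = 113.78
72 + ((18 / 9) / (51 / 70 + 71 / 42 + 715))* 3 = 5424318 / 75329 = 72.01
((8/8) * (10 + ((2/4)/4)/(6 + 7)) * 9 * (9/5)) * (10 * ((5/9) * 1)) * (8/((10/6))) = 56214/13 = 4324.15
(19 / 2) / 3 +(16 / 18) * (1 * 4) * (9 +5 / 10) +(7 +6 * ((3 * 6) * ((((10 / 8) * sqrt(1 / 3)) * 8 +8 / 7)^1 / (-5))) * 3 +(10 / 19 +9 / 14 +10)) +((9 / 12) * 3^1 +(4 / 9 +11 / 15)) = -216 * sqrt(3)- 371447 / 23940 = -389.64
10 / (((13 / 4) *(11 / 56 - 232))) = -2240 / 168753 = -0.01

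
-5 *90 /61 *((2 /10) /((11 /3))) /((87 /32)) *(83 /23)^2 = -1.93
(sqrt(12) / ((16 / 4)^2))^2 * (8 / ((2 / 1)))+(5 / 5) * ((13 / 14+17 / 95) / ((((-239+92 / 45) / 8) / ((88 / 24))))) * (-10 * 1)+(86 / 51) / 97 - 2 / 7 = 144826676075 / 112251704208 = 1.29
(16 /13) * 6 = 96 /13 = 7.38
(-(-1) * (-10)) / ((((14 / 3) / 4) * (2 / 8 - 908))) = 240 / 25417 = 0.01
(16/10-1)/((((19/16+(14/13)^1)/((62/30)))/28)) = 180544/11775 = 15.33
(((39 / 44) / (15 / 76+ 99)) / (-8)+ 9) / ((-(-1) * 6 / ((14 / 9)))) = 1990049 / 852984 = 2.33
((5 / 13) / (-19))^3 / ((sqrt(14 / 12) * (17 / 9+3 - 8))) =1125 * sqrt(42) / 2953567708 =0.00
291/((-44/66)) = -873/2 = -436.50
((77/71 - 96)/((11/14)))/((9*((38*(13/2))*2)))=-47173/1736163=-0.03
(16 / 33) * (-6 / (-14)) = 16 / 77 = 0.21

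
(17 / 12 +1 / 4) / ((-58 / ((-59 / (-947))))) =-295 / 164778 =-0.00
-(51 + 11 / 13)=-674 / 13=-51.85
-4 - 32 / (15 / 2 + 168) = -1468 / 351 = -4.18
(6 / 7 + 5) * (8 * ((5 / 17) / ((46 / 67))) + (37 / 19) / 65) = 9777721 / 482885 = 20.25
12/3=4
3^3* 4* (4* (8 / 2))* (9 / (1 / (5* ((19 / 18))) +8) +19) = 13510368 / 389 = 34731.02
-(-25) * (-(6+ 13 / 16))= -2725 / 16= -170.31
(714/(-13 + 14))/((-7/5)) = -510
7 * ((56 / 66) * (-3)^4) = 5292 / 11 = 481.09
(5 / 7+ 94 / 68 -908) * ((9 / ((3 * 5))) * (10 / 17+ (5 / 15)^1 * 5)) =-4958915 / 4046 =-1225.63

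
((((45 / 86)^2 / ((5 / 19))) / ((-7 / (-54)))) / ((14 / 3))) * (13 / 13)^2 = 623295 / 362404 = 1.72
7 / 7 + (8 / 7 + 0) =15 / 7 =2.14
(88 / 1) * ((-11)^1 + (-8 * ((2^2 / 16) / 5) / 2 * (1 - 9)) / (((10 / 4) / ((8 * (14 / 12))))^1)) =-33176 / 75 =-442.35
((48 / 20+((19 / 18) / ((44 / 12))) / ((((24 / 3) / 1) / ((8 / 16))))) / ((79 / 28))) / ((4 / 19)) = 1698011 / 417120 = 4.07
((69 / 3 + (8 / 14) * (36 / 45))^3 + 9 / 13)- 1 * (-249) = 7333211843 / 557375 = 13156.69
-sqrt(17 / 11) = -sqrt(187) / 11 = -1.24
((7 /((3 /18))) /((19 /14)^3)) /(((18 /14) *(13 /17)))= 4571504 /267501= 17.09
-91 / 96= -0.95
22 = 22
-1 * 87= -87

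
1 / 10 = 0.10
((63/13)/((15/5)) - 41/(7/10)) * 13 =-5183/7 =-740.43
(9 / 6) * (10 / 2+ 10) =45 / 2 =22.50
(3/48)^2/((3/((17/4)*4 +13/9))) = 83/3456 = 0.02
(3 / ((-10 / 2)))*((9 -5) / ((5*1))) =-0.48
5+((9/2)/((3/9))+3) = 43/2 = 21.50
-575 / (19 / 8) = -4600 / 19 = -242.11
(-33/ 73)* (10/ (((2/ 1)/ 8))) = -1320/ 73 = -18.08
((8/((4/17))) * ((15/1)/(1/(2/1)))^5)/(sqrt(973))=826200000 * sqrt(973)/973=26486755.98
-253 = -253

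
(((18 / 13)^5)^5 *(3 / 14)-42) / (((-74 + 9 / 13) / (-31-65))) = 3269606810116206035141749254778560 / 3621023939167425690699312653231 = 902.95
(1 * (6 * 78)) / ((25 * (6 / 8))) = 624 / 25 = 24.96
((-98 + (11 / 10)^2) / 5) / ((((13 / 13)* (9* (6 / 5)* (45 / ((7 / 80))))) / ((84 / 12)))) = -474271 / 19440000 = -0.02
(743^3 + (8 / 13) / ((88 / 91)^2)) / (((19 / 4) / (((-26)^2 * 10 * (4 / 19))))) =5368073961087760 / 43681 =122892652665.64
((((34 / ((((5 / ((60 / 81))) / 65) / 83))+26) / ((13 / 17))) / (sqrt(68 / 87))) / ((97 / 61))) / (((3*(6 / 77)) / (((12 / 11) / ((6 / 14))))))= 168860566*sqrt(1479) / 23571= 275508.07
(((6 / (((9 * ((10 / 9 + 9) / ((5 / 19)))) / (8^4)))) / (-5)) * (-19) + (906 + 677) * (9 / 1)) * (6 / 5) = 17420.48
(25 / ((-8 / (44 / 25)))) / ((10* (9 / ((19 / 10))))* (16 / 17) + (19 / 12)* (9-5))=-10659 / 98674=-0.11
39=39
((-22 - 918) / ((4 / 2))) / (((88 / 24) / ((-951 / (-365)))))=-268182 / 803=-333.98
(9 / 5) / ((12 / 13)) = 39 / 20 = 1.95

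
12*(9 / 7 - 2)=-60 / 7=-8.57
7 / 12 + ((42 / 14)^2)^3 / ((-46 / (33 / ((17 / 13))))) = -1873709 / 4692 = -399.34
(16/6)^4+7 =4663/81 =57.57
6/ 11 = 0.55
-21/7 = -3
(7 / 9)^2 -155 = -12506 / 81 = -154.40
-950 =-950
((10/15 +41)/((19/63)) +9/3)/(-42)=-447/133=-3.36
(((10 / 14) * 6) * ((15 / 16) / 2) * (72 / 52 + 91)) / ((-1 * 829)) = -270225 / 1207024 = -0.22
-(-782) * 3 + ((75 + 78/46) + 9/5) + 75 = 287442/115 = 2499.50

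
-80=-80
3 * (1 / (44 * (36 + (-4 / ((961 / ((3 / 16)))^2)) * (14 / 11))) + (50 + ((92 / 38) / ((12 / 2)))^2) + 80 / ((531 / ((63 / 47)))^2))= 1629636318396642280523 / 10828732450863826827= 150.49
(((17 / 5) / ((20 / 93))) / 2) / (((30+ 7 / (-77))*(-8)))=-17391 / 526400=-0.03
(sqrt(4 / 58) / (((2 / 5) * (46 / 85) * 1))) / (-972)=-425 * sqrt(58) / 2593296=-0.00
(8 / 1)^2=64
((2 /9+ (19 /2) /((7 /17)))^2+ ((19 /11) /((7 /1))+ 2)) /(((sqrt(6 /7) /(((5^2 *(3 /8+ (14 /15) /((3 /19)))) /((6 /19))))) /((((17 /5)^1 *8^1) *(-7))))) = -69548948718211 *sqrt(42) /8083152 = -55761502.75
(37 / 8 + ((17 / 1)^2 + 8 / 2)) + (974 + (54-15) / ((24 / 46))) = 10771 / 8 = 1346.38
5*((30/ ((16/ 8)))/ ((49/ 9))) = 675/ 49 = 13.78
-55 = -55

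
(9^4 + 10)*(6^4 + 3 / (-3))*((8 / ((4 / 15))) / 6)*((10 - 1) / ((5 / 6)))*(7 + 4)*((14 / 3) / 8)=5897045385 / 2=2948522692.50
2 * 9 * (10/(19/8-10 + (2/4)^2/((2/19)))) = -240/7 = -34.29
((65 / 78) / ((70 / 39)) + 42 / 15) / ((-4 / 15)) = -1371 / 112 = -12.24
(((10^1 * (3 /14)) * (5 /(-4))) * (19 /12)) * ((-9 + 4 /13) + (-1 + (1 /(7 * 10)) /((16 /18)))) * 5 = 33460425 /163072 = 205.19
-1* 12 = -12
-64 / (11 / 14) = -896 / 11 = -81.45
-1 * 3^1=-3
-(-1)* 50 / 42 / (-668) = -25 / 14028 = -0.00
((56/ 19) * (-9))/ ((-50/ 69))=17388/ 475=36.61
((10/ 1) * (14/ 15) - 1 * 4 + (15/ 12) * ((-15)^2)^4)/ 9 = 38443359439/ 108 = 355957031.84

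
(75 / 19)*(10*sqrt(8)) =1500*sqrt(2) / 19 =111.65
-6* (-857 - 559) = 8496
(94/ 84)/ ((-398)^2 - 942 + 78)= 47/ 6616680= 0.00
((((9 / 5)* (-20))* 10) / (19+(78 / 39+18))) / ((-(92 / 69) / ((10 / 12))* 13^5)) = 75 / 4826809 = 0.00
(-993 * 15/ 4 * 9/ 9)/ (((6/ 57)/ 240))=-8490150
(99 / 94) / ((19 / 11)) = 1089 / 1786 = 0.61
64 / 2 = 32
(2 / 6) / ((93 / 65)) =0.23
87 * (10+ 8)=1566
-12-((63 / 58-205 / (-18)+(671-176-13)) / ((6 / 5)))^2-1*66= -104147616967 / 613089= -169873.57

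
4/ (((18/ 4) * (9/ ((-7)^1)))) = -56/ 81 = -0.69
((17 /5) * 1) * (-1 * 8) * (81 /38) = -5508 /95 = -57.98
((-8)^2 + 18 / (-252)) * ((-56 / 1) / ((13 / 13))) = -3580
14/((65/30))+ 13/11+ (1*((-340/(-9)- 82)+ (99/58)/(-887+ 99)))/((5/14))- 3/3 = -17232351083/147052620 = -117.18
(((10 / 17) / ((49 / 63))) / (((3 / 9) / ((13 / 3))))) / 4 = 585 / 238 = 2.46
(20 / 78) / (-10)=-1 / 39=-0.03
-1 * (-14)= 14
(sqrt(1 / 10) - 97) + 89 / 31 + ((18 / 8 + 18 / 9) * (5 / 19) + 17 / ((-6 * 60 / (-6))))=-1638491 / 17670 + sqrt(10) / 10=-92.41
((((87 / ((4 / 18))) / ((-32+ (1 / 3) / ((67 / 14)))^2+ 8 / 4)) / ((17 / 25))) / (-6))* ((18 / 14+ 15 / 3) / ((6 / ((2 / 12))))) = -322197975 / 19645246376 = -0.02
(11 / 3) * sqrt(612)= 22 * sqrt(17)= 90.71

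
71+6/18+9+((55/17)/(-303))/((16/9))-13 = 5548849/82416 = 67.33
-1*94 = -94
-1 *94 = -94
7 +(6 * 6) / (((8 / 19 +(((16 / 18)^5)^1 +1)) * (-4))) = 5421026 / 2216915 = 2.45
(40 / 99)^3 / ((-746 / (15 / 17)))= -0.00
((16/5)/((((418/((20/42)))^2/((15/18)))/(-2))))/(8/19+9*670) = -200/174248904753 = -0.00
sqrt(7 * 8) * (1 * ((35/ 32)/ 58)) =0.14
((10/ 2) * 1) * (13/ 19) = 65/ 19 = 3.42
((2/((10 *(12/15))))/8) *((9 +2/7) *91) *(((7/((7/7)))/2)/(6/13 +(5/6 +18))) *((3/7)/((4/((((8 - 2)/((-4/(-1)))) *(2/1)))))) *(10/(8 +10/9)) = 2669355/1579648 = 1.69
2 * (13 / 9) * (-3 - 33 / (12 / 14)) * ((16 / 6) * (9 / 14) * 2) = -8632 / 21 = -411.05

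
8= 8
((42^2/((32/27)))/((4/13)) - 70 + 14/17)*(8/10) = 518763/136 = 3814.43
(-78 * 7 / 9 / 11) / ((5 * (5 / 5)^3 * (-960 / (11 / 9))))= 91 / 64800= 0.00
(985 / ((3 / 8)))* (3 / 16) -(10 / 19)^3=6754115 / 13718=492.35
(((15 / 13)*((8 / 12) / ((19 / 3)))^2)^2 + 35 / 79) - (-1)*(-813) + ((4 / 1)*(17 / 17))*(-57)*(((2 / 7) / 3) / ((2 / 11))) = -11351031652812 / 12179409697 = -931.99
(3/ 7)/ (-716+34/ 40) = -60/ 100121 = -0.00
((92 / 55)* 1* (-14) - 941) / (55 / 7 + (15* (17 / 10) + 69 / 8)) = -2970408 / 129305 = -22.97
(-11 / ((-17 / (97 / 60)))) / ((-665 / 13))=-13871 / 678300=-0.02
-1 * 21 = -21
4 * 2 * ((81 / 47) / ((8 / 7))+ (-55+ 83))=11095 / 47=236.06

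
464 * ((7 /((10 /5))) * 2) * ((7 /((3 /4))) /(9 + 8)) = 90944 /51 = 1783.22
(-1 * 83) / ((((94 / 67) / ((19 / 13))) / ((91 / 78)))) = -739613 / 7332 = -100.87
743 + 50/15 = 2239/3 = 746.33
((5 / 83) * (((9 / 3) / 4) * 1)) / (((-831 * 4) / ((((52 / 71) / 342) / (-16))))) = 65 / 35729117568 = 0.00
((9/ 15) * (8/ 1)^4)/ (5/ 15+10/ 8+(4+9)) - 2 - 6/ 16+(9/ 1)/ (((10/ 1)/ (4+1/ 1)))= 1194523/ 7000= 170.65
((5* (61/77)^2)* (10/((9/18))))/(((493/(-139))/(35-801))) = 39618975400/2922997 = 13554.23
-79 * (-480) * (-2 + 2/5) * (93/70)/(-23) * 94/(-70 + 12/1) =-132598656/23345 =-5679.96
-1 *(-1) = 1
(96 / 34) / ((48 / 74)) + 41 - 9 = 618 / 17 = 36.35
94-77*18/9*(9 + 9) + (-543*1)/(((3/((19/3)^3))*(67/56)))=-74367326/1809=-41109.63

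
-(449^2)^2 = -40642963201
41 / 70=0.59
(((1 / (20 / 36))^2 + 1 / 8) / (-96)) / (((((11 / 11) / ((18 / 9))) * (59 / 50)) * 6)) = -673 / 67968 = -0.01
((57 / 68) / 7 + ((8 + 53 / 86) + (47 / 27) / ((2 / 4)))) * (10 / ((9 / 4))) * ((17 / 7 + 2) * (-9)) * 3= -2093068850 / 322371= -6492.73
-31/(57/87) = -899/19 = -47.32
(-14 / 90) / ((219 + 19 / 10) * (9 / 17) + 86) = -238 / 310509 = -0.00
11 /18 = 0.61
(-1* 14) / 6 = -7 / 3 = -2.33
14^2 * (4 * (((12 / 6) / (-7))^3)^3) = -8192 / 823543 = -0.01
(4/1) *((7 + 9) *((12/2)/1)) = 384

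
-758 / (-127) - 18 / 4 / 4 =4921 / 1016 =4.84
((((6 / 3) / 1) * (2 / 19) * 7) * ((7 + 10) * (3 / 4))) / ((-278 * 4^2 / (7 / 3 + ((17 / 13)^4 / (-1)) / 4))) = -65348255 / 9654988928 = -0.01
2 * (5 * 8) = 80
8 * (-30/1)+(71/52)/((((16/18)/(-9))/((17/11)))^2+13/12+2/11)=-328901904291/1376594921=-238.92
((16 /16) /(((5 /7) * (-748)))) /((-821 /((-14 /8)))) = -49 /12282160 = -0.00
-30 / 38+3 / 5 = -18 / 95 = -0.19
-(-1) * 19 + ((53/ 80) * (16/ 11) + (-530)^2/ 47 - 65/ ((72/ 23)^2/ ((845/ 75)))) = 238068879907/ 40201920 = 5921.83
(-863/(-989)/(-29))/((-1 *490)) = 863/14053690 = 0.00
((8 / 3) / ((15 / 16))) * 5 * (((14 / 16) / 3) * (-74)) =-8288 / 27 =-306.96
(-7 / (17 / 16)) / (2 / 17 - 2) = 7 / 2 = 3.50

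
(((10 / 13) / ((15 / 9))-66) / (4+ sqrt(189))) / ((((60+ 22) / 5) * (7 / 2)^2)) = 34080 / 4518241-25560 * sqrt(21) / 4518241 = -0.02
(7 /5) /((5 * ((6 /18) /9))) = 189 /25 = 7.56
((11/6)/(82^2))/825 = 1/3025800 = 0.00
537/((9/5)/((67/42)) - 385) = -179895/128597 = -1.40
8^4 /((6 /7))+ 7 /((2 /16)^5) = 702464 /3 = 234154.67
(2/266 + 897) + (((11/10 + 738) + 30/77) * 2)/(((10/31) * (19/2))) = 50459667/36575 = 1379.62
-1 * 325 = -325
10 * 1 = 10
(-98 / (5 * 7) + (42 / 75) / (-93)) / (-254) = 3262 / 295275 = 0.01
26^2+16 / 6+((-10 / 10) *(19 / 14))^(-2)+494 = 1173.21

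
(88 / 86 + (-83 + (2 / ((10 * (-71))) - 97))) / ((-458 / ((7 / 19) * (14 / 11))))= 0.18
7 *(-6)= -42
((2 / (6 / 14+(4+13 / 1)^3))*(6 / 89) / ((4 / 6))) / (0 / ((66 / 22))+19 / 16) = 1008 / 29080127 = 0.00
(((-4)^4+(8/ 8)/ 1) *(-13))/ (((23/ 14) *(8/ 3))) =-70161/ 92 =-762.62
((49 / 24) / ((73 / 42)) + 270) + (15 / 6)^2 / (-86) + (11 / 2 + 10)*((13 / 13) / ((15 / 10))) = 21202211 / 75336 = 281.44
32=32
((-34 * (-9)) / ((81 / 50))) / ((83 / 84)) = 47600 / 249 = 191.16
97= 97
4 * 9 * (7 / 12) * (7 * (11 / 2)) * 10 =8085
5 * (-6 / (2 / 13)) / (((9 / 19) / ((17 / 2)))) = -20995 / 6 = -3499.17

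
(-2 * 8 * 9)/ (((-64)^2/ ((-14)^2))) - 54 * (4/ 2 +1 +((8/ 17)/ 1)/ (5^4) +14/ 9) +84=-114873273/ 680000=-168.93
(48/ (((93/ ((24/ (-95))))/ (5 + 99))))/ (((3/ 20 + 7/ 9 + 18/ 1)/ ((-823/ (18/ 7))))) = 460142592/ 2006723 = 229.30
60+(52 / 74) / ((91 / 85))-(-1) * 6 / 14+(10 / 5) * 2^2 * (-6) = 3389 / 259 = 13.08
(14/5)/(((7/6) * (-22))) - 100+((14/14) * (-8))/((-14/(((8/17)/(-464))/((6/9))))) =-19001371/189805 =-100.11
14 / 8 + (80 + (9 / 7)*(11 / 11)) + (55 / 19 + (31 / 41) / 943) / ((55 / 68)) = 97986502191 / 1131279380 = 86.62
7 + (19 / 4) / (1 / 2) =33 / 2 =16.50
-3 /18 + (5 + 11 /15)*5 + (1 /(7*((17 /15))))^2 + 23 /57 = 46686145 /1614354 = 28.92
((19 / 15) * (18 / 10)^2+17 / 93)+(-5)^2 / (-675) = 444631 / 104625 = 4.25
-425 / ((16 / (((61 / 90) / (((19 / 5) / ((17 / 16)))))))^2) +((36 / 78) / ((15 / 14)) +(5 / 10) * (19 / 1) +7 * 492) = 1720884134419247 / 498247925760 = 3453.87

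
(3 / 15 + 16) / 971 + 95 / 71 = 466976 / 344705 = 1.35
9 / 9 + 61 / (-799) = 738 / 799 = 0.92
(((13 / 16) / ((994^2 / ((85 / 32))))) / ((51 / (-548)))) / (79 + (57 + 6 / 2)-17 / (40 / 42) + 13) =-44525 / 254486456448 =-0.00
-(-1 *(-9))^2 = -81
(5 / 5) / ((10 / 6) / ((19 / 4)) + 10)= 0.10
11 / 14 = 0.79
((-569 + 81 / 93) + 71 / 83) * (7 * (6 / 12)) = -10217165 / 5146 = -1985.46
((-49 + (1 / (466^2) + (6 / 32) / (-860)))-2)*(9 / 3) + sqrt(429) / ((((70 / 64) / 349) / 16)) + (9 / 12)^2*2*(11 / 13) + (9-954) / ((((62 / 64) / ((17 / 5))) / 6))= -6036584420437203 / 301047705920 + 178688*sqrt(429) / 35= 85692.14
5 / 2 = 2.50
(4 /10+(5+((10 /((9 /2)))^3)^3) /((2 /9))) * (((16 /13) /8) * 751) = 1929963132030859 /2798036865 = 689756.15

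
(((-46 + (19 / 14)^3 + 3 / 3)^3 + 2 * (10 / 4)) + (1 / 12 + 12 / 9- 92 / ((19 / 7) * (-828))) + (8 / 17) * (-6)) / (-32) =2398.87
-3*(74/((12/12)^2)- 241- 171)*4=4056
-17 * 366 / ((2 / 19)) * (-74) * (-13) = -56862858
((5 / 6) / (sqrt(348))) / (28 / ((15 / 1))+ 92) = 25 * sqrt(87) / 489984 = 0.00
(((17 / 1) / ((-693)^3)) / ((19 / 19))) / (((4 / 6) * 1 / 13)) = -0.00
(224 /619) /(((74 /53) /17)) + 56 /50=3164084 /572575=5.53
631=631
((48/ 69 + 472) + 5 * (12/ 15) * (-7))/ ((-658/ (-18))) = 92052/ 7567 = 12.16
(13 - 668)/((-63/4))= 2620/63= 41.59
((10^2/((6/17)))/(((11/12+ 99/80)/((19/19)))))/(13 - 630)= -68000/318989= -0.21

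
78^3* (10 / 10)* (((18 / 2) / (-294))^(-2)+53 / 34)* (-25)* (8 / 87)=-574758048800 / 493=-1165837827.18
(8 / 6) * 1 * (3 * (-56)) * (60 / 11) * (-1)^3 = 13440 / 11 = 1221.82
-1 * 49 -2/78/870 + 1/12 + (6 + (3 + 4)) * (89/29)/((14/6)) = -15114269/475020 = -31.82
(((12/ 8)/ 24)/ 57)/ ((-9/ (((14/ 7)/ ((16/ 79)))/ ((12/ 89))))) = -7031/ 787968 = -0.01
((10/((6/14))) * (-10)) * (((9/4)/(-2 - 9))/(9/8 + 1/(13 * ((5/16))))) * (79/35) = 616200/7843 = 78.57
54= 54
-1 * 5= -5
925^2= 855625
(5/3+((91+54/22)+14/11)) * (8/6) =12724/99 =128.53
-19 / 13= -1.46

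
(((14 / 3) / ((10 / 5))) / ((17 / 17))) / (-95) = -7 / 285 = -0.02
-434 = -434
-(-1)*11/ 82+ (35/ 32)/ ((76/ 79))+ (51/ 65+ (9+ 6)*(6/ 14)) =384921939/ 45368960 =8.48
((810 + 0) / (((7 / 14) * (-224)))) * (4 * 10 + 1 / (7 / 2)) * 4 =-57105 / 49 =-1165.41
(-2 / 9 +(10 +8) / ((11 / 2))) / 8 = 151 / 396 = 0.38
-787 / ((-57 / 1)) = 787 / 57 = 13.81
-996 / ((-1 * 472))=249 / 118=2.11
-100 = -100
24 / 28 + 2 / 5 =44 / 35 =1.26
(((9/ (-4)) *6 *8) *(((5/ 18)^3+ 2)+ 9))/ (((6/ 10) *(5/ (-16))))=514216/ 81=6348.35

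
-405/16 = -25.31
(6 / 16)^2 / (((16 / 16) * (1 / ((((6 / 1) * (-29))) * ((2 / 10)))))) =-4.89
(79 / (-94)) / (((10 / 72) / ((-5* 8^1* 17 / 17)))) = 11376 / 47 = 242.04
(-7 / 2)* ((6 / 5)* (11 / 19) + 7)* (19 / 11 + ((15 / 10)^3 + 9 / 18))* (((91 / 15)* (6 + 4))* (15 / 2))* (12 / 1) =-688691913 / 836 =-823794.15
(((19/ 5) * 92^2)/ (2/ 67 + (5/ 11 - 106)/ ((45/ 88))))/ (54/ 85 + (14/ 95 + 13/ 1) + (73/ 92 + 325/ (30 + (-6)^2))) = -26414862635040/ 3305058338803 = -7.99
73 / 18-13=-8.94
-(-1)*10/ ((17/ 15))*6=900/ 17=52.94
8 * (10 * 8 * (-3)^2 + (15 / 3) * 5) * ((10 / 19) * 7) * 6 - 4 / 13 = 32541524 / 247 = 131747.06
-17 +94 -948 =-871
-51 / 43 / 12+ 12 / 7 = 1945 / 1204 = 1.62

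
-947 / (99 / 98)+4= -92410 / 99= -933.43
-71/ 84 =-0.85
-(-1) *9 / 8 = 9 / 8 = 1.12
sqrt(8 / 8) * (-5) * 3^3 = -135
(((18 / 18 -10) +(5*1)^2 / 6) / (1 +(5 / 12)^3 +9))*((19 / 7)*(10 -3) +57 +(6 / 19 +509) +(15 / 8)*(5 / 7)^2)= -4558685508 / 16204055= -281.33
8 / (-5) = -8 / 5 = -1.60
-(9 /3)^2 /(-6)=3 /2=1.50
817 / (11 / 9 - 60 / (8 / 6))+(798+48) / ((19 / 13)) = 4193505 / 7486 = 560.18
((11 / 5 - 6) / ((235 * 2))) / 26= -19 / 61100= -0.00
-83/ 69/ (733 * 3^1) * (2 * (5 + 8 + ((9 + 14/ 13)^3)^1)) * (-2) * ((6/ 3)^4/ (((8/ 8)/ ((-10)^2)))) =403119180800/ 111117669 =3627.86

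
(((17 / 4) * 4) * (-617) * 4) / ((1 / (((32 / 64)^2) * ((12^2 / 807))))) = -503472 / 269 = -1871.64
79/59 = 1.34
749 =749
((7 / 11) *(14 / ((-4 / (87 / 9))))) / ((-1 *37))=0.58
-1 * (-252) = 252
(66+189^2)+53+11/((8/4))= 71691/2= 35845.50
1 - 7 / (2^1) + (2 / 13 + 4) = 43 / 26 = 1.65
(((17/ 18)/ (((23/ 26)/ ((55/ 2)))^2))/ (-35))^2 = 3021217567225/ 4442755716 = 680.03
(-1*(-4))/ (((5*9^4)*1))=4/ 32805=0.00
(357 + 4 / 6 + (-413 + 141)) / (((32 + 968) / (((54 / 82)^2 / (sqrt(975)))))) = 20817 * sqrt(39) / 109265000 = 0.00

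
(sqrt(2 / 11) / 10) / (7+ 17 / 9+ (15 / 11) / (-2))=9*sqrt(22) / 8125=0.01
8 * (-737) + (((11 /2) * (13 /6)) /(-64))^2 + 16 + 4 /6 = -5879.30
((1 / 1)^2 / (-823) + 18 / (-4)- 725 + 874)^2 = 56570244025 / 2709316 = 20879.90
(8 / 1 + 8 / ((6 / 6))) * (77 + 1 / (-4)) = 1228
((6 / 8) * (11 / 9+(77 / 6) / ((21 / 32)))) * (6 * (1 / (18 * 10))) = 187 / 360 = 0.52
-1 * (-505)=505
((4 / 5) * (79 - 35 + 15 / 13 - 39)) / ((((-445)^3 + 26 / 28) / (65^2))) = -291200 / 1233695737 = -0.00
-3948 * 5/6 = -3290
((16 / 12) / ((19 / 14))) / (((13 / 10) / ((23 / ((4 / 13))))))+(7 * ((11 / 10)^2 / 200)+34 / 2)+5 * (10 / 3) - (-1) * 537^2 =109614496093 / 380000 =288459.20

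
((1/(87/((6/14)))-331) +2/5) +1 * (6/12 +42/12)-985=-1331269/1015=-1311.60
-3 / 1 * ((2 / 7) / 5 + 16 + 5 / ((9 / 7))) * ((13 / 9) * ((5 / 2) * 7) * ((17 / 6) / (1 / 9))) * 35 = -48599005 / 36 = -1349972.36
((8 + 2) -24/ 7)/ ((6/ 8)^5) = 47104/ 1701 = 27.69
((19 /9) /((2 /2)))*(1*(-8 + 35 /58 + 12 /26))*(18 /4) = -99351 /1508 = -65.88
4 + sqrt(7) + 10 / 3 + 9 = sqrt(7) + 49 / 3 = 18.98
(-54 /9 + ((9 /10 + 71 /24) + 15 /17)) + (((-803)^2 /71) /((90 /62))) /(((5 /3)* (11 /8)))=658729879 /241400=2728.79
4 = 4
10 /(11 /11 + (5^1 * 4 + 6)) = 10 /27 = 0.37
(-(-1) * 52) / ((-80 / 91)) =-59.15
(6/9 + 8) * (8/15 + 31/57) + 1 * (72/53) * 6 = 792406/45315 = 17.49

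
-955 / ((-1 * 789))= 955 / 789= 1.21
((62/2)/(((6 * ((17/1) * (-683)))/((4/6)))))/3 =-31/313497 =-0.00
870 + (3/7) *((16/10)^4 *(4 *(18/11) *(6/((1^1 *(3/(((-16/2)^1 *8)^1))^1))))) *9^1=-977347122/48125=-20308.51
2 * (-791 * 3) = -4746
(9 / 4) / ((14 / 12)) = 27 / 14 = 1.93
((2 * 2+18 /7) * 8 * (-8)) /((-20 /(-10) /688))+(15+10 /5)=-1012617 /7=-144659.57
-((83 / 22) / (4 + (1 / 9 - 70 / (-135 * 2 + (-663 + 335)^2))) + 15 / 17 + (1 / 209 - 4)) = 30961652663 / 14105367364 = 2.20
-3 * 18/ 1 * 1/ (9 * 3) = -2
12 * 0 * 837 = 0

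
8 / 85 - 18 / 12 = -1.41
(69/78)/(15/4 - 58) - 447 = -1261033/2821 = -447.02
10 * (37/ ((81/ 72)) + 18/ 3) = 3500/ 9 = 388.89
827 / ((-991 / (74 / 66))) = -30599 / 32703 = -0.94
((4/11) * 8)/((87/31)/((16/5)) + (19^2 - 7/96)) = 95232/11844019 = 0.01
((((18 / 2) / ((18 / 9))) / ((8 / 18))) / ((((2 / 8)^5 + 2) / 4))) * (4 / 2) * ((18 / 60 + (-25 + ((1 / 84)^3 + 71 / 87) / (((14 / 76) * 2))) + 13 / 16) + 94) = 696190360048 / 237783035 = 2927.84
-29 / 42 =-0.69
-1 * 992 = -992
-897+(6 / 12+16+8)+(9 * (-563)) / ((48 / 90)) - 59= -10432.12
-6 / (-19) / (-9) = -2 / 57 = -0.04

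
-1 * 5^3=-125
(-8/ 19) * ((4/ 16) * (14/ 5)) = -28/ 95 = -0.29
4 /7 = 0.57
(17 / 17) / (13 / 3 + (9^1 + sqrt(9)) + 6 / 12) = 6 / 101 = 0.06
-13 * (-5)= 65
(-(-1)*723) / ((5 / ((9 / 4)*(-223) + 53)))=-259557 / 4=-64889.25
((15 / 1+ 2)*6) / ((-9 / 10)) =-340 / 3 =-113.33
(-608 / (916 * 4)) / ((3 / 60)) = -760 / 229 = -3.32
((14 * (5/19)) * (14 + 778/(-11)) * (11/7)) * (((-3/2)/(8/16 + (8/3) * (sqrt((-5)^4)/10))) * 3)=168480/817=206.22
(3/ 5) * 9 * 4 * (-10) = -216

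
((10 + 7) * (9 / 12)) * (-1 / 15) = -17 / 20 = -0.85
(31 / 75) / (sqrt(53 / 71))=31 * sqrt(3763) / 3975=0.48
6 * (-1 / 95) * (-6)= 36 / 95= 0.38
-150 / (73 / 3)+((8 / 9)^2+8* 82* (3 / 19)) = 11033002 / 112347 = 98.20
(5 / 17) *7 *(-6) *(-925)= 194250 / 17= 11426.47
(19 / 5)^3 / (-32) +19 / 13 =-13167 / 52000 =-0.25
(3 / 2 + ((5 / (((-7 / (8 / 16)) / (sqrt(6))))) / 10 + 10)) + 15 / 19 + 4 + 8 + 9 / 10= 25.10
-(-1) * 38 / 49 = 38 / 49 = 0.78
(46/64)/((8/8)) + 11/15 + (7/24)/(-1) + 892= 428717/480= 893.16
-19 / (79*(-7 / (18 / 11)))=342 / 6083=0.06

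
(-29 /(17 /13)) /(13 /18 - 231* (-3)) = -6786 /212279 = -0.03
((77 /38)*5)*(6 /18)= 385 /114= 3.38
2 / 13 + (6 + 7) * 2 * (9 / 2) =117.15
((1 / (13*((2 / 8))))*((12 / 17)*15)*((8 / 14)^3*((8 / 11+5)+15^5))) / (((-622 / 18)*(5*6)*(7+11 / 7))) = -566051328 / 10895885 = -51.95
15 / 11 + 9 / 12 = 93 / 44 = 2.11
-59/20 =-2.95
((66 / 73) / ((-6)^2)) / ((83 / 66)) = 121 / 6059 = 0.02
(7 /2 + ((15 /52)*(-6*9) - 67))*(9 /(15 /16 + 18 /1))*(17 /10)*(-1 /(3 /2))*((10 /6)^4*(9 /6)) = 17476000 /35451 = 492.96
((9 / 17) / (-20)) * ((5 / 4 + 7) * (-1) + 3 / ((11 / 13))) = 1863 / 14960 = 0.12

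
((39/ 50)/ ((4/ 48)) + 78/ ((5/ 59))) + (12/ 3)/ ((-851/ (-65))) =19787144/ 21275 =930.07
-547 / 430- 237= -102457 / 430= -238.27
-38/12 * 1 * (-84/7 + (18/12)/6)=893/24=37.21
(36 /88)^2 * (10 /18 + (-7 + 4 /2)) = -90 /121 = -0.74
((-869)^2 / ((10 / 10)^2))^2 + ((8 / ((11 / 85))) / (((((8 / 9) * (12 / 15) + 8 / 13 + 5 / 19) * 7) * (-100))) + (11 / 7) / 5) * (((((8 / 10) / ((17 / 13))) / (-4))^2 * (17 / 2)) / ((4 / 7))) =1884224658701281309591 / 3304103000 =570268135921.09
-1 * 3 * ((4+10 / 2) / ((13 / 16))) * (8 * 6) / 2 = -10368 / 13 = -797.54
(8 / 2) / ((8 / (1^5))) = 1 / 2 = 0.50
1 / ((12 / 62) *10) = 31 / 60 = 0.52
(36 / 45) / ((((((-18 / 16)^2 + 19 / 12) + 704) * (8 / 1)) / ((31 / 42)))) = 496 / 4750025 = 0.00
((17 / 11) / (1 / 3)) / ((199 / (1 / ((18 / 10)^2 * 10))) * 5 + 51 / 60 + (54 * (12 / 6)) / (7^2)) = 49980 / 347558563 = 0.00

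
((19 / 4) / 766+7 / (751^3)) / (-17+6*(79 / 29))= -0.01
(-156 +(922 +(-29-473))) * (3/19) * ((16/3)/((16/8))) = 2112/19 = 111.16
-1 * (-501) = 501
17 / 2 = 8.50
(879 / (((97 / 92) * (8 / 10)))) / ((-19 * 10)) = -20217 / 3686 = -5.48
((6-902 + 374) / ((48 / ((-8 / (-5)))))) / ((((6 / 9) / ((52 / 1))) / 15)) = -20358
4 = 4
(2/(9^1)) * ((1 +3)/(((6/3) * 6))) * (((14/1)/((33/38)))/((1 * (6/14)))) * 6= 14896/891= 16.72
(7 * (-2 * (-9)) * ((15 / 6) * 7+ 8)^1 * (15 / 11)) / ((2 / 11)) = 48195 / 2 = 24097.50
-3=-3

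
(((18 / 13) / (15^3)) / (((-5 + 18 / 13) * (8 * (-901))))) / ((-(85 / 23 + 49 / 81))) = -621 / 169642082000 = -0.00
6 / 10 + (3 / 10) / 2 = 3 / 4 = 0.75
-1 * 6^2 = -36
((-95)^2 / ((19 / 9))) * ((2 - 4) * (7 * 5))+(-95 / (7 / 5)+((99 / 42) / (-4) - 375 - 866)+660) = -16794369 / 56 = -299899.45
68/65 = 1.05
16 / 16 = 1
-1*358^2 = -128164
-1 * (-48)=48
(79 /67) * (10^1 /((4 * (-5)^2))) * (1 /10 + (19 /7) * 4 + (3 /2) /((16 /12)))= 267257 /187600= 1.42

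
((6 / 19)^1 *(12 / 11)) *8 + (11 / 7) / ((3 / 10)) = 35086 / 4389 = 7.99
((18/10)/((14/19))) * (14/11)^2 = 2394/605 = 3.96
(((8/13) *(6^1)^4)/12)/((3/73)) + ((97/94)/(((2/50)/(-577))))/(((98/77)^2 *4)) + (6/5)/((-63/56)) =-9789272083/14370720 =-681.20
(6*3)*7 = 126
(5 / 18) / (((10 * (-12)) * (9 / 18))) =-1 / 216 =-0.00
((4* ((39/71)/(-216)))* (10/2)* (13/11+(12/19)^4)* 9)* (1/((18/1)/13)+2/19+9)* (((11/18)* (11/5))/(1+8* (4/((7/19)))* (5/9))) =-6467206855109/39277209527064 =-0.16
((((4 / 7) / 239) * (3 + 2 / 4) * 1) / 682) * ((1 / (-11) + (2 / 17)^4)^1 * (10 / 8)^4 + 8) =1829470463 / 19168168388864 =0.00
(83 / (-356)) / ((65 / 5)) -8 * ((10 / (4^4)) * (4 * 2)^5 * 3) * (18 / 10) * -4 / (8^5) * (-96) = -2999027 / 4628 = -648.02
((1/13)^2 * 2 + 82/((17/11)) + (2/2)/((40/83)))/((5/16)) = 176.47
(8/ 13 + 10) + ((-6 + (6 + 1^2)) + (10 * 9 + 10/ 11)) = 14661/ 143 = 102.52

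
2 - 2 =0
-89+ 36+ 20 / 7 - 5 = -386 / 7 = -55.14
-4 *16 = -64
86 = 86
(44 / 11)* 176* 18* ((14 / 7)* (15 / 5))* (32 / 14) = 1216512 / 7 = 173787.43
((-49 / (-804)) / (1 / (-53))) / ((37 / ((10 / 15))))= -2597 / 44622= -0.06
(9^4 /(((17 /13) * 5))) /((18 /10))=9477 /17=557.47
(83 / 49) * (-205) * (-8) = 2777.96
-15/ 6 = -5/ 2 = -2.50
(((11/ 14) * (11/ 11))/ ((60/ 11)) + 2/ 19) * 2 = 3979/ 7980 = 0.50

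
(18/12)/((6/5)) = 5/4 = 1.25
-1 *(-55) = 55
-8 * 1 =-8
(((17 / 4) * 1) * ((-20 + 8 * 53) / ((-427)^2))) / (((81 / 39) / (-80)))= -1785680 / 4922883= -0.36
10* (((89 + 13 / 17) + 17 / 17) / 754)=7715 / 6409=1.20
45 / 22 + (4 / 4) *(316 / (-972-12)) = 2333 / 1353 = 1.72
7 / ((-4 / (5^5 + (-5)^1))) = -5460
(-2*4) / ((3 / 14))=-112 / 3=-37.33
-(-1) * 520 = 520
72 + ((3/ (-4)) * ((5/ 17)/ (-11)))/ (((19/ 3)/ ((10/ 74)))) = 37860993/ 525844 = 72.00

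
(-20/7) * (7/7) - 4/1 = -48/7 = -6.86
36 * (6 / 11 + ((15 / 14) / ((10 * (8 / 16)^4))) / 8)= 2106 / 77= 27.35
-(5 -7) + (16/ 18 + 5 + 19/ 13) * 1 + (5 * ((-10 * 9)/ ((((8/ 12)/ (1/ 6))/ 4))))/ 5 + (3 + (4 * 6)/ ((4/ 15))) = 1445/ 117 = 12.35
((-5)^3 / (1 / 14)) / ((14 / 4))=-500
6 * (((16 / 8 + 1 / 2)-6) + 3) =-3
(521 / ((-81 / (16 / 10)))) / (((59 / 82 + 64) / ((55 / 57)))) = -3759536 / 24502419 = -0.15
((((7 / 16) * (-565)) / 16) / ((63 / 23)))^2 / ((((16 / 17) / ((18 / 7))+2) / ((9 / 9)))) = 2870790425 / 213516288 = 13.45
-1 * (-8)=8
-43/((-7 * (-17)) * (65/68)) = -172/455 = -0.38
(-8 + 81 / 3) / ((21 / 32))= 608 / 21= 28.95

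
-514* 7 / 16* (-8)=1799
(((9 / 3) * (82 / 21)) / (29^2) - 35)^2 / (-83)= -14.75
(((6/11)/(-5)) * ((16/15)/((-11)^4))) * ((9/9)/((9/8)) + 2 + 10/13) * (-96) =438272/157024725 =0.00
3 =3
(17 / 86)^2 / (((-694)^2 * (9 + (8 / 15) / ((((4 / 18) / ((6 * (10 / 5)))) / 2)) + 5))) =1445 / 1275260388448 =0.00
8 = 8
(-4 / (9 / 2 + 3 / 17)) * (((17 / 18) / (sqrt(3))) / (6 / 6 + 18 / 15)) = -5780 * sqrt(3) / 47223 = -0.21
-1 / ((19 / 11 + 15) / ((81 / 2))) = -891 / 368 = -2.42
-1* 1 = -1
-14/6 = -7/3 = -2.33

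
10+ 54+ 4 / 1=68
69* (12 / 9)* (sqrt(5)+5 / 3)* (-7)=-644* sqrt(5)-3220 / 3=-2513.36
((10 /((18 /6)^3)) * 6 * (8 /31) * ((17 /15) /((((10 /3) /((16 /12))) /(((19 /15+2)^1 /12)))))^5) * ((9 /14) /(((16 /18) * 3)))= 57296351374199 /14479691308593750000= 0.00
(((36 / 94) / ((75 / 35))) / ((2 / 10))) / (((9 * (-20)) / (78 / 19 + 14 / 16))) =-5299 / 214320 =-0.02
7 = 7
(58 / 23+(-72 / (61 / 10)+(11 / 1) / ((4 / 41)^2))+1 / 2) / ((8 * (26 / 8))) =25745745 / 583648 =44.11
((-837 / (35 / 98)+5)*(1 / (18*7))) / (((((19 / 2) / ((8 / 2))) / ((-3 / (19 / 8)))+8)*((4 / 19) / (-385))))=19550696 / 3525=5546.30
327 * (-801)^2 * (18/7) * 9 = 33988171374/7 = 4855453053.43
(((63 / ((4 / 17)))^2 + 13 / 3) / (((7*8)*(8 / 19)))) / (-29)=-65385289 / 623616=-104.85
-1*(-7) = 7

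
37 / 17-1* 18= -269 / 17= -15.82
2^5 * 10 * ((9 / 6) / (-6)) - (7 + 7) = -94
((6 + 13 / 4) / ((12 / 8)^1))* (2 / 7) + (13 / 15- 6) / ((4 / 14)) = -3403 / 210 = -16.20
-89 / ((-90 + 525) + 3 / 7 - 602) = 623 / 1166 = 0.53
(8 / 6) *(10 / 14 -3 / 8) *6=19 / 7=2.71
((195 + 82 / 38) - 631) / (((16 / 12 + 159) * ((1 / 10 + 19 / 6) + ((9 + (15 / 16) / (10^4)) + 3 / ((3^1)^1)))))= -2373984000 / 11639512651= -0.20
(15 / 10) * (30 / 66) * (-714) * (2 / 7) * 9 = -13770 / 11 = -1251.82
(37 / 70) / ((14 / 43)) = 1591 / 980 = 1.62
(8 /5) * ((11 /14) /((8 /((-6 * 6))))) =-198 /35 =-5.66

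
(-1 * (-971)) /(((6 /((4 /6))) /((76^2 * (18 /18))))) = 5608496 /9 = 623166.22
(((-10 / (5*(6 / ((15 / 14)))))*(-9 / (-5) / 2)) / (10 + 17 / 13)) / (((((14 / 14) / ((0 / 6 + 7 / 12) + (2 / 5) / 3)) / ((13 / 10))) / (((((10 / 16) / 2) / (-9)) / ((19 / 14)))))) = 7267 / 10725120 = 0.00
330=330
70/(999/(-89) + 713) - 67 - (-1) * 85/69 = -141502267/2154801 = -65.67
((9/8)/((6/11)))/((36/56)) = 77/24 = 3.21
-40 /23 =-1.74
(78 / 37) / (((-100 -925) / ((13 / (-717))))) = 338 / 9064075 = 0.00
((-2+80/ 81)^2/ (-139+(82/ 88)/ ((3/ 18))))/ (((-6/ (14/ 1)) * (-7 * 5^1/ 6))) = -0.00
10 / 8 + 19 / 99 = 571 / 396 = 1.44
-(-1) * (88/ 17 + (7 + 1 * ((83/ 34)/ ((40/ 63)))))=16.02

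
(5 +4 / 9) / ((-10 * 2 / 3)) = -49 / 60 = -0.82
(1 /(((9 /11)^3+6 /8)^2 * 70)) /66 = 644204 /5012099505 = 0.00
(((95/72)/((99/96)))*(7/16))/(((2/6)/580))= 96425/99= 973.99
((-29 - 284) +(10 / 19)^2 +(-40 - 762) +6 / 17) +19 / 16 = -109305621 / 98192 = -1113.18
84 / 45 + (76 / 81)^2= 90116 / 32805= 2.75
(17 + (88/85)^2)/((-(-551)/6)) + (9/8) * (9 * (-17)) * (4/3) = -1825700697/7961950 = -229.30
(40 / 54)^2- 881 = -641849 / 729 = -880.45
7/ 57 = 0.12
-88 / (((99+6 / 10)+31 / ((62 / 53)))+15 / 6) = -440 / 643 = -0.68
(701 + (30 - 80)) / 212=651 / 212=3.07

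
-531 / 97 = -5.47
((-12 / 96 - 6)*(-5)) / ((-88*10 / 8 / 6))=-147 / 88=-1.67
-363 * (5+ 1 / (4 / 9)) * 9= -23685.75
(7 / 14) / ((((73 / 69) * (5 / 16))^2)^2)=742756220928 / 17748900625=41.85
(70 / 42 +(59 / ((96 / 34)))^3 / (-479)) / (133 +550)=-920737747 / 36180946944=-0.03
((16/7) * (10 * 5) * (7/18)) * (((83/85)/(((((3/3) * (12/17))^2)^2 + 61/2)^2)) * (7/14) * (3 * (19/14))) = 51768326985680/554002992480189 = 0.09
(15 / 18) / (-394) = -5 / 2364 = -0.00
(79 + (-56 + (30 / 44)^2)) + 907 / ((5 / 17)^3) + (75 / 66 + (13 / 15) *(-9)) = 2157764519 / 60500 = 35665.53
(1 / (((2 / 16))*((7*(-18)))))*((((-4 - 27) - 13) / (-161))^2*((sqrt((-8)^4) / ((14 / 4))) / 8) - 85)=20522692 / 3810387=5.39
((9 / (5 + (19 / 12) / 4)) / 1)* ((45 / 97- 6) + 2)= -21168 / 3589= -5.90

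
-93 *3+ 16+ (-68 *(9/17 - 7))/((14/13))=1019/7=145.57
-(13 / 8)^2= -169 / 64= -2.64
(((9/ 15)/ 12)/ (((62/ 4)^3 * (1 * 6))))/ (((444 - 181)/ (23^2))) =529/ 117525495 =0.00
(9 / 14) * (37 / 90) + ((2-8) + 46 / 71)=-50573 / 9940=-5.09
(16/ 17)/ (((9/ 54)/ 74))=417.88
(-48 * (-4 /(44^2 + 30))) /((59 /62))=5952 /57997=0.10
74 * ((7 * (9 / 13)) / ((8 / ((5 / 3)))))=3885 / 52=74.71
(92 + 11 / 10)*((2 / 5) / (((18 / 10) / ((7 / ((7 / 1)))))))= 931 / 45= 20.69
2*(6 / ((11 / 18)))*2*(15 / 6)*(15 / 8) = 2025 / 11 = 184.09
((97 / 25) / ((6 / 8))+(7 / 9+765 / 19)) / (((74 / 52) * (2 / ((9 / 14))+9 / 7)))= 35957012 / 4868275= 7.39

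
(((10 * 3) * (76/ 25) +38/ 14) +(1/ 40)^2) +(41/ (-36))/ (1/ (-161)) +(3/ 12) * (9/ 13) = 363569299/ 1310400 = 277.45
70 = 70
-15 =-15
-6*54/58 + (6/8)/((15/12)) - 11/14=-11717/2030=-5.77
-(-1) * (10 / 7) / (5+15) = 0.07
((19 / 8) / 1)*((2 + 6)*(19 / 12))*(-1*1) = -361 / 12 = -30.08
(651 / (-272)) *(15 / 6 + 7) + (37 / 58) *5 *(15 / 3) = -107101 / 15776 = -6.79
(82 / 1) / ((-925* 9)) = -82 / 8325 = -0.01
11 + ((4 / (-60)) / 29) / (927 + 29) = 4574459 / 415860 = 11.00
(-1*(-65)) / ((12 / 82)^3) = 20740.12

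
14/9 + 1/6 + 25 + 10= 661/18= 36.72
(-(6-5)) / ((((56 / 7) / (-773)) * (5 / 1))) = 773 / 40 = 19.32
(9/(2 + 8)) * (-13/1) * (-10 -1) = 1287/10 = 128.70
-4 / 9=-0.44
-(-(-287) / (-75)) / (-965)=-287 / 72375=-0.00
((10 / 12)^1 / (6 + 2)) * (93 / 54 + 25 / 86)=3895 / 18576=0.21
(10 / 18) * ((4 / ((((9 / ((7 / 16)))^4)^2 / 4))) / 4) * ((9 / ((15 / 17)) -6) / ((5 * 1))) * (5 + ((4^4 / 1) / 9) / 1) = 12146435707 / 6239843737707479040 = 0.00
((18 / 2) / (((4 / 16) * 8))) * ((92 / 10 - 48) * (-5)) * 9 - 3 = 7854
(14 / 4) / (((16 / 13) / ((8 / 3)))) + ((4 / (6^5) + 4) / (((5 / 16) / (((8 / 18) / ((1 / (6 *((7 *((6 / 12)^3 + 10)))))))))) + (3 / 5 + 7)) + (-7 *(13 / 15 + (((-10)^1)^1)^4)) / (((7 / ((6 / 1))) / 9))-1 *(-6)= -96769099 / 180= -537606.11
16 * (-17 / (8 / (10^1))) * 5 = -1700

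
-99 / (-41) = 99 / 41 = 2.41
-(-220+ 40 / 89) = 19540 / 89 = 219.55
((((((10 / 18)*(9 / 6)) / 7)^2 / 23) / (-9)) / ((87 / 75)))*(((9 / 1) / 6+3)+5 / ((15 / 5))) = -23125 / 63535752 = -0.00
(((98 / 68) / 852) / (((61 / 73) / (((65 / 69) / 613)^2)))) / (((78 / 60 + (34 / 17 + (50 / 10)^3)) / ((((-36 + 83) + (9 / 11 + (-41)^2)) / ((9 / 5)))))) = 798334980625 / 22307804161597042308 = 0.00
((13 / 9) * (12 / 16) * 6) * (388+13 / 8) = 40521 / 16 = 2532.56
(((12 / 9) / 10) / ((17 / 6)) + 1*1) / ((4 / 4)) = 89 / 85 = 1.05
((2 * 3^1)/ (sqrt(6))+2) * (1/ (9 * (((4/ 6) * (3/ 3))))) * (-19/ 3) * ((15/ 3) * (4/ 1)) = -190 * sqrt(6)/ 9 - 380/ 9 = -93.93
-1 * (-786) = 786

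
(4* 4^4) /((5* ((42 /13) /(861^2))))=234963456 /5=46992691.20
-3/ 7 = -0.43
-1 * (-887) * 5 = 4435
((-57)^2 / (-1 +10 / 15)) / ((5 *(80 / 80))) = -9747 / 5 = -1949.40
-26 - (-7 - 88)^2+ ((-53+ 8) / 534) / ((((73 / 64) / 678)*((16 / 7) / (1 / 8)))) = -9053.74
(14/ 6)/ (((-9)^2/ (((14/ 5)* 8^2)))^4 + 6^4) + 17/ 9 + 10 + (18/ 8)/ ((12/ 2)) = 245897564605472897/ 20047594533456024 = 12.27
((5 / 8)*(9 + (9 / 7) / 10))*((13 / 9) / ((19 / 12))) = 5.20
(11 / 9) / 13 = 11 / 117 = 0.09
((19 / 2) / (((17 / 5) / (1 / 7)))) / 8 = 0.05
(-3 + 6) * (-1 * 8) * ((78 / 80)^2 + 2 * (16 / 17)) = -231171 / 3400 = -67.99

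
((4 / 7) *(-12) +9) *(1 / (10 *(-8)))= -3 / 112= -0.03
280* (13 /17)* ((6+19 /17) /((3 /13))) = 5725720 /867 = 6604.06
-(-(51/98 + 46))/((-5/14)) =-4559/35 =-130.26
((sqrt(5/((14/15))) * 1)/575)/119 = sqrt(42)/191590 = 0.00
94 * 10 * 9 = 8460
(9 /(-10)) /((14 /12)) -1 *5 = -202 /35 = -5.77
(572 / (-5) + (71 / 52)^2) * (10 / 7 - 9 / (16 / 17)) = 1386071013 / 1514240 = 915.36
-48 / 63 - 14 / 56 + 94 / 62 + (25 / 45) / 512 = 505277 / 999936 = 0.51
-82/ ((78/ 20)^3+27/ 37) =-3034000/ 2221803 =-1.37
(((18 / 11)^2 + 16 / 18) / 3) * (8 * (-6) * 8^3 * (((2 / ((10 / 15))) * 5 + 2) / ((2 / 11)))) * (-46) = 12440731648 / 99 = 125663956.04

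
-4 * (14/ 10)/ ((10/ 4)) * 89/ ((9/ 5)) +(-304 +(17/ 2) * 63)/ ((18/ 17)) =6473/ 60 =107.88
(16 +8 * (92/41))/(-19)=-1392/779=-1.79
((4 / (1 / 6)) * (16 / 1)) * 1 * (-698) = -268032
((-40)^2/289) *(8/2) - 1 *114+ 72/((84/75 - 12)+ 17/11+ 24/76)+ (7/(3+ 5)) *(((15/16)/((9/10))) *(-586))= -828817297393/1307380512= -633.95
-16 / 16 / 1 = -1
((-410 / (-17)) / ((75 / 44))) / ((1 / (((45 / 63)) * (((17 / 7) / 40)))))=451 / 735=0.61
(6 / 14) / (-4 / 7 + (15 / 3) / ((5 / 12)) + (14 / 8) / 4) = 16 / 443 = 0.04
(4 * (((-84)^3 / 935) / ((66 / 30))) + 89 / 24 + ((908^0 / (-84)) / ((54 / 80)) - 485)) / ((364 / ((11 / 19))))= -15244902859 / 5866372512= -2.60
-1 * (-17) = 17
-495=-495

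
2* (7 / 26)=7 / 13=0.54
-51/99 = -0.52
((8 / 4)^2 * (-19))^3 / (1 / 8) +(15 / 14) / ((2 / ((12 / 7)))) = -172078547 / 49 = -3511807.08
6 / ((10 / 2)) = 6 / 5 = 1.20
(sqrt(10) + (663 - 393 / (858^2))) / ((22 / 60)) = 30 * sqrt(10) / 11 + 813460565 / 449878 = 1816.80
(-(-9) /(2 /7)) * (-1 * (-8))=252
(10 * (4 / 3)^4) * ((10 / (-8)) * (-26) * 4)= 332800 / 81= 4108.64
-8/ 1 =-8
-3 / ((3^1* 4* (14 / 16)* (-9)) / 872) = 1744 / 63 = 27.68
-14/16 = -0.88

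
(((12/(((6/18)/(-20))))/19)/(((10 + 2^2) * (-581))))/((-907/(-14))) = 720/10012373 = 0.00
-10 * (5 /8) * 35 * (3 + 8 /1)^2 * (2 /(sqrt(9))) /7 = -15125 /6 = -2520.83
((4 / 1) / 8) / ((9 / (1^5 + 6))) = 7 / 18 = 0.39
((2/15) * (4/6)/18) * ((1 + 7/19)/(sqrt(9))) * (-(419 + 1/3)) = -65416/69255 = -0.94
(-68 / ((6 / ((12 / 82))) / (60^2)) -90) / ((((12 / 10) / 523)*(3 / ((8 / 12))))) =-72200150 / 123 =-586993.09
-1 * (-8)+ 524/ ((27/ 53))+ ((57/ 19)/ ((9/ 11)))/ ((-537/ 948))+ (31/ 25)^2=3116249513/ 3020625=1031.66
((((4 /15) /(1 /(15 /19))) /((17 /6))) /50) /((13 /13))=12 /8075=0.00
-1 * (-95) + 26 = 121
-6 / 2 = -3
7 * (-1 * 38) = -266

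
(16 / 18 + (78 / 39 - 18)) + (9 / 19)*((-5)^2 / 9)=-2359 / 171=-13.80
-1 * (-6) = 6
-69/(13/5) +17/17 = -332/13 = -25.54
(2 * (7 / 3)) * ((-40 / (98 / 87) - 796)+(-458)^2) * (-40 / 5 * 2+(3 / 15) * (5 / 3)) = -320781016 / 21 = -15275286.48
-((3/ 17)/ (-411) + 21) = -48908/ 2329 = -21.00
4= 4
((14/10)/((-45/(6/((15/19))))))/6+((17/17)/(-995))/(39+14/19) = -3999082/101415375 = -0.04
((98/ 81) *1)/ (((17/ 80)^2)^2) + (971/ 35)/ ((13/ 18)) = 1944648583078/ 3078166455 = 631.76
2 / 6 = 1 / 3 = 0.33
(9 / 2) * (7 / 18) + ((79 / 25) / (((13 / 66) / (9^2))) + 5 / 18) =15227749 / 11700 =1301.52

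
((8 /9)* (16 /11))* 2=256 /99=2.59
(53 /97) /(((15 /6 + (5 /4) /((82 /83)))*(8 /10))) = 4346 /23959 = 0.18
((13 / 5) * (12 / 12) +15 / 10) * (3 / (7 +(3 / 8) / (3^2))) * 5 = 1476 / 169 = 8.73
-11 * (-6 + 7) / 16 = -11 / 16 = -0.69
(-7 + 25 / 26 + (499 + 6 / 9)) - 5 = 38113 / 78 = 488.63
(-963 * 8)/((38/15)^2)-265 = -529015/361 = -1465.42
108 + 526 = 634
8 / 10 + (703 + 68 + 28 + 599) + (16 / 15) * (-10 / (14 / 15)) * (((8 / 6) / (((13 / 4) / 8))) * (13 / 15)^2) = 1295242 / 945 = 1370.63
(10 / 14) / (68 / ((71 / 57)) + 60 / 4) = 355 / 34587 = 0.01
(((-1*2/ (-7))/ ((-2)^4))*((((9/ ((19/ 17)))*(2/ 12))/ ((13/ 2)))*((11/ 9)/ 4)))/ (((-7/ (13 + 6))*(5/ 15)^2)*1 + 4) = 561/ 1971424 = 0.00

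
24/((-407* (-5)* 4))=6/2035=0.00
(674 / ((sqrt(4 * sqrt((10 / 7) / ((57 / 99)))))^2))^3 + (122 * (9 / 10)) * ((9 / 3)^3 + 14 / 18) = 3050 + 5090276149 * sqrt(43890) / 871200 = 1227120.04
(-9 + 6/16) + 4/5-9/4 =-403/40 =-10.08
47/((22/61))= 130.32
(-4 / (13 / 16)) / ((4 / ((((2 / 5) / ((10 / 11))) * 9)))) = -1584 / 325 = -4.87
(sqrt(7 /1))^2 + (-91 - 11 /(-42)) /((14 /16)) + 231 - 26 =15920 /147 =108.30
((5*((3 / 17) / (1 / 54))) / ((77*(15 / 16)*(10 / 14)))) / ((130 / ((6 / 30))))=432 / 303875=0.00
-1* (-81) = 81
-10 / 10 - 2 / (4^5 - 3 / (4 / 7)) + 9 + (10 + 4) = 89642 / 4075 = 22.00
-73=-73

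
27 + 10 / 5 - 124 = -95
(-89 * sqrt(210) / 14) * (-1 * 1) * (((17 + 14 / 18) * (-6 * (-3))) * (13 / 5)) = 37024 * sqrt(210) / 7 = 76646.96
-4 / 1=-4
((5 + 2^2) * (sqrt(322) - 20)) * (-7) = 1260 - 63 * sqrt(322) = 129.51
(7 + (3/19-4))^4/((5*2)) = 1296000/130321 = 9.94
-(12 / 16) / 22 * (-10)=15 / 44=0.34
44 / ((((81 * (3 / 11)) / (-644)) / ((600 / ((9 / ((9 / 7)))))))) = -8905600 / 81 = -109945.68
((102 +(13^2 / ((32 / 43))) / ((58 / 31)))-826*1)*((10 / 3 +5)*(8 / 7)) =-3994525 / 696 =-5739.26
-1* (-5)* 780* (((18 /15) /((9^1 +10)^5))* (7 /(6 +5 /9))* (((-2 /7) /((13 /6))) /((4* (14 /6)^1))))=-29160 /1022628887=-0.00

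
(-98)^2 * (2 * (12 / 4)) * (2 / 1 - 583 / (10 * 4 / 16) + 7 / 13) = -863956632 / 65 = -13291640.49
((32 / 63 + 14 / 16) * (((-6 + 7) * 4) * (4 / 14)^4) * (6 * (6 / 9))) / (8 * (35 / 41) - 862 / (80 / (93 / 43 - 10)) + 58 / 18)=1572878080 / 1008010295761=0.00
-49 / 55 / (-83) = 49 / 4565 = 0.01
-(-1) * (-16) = -16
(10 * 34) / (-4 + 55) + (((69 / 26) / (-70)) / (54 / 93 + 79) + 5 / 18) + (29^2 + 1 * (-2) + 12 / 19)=649983553361 / 767779740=846.58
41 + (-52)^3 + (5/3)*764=-417881/3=-139293.67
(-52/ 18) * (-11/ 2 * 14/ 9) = 2002/ 81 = 24.72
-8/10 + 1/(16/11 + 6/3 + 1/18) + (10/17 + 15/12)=62531/47260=1.32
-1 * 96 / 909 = -0.11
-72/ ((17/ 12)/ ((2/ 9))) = -192/ 17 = -11.29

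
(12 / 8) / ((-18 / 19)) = -19 / 12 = -1.58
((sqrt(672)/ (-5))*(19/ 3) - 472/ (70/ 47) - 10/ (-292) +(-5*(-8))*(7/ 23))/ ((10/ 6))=-107436333/ 587650 - 76*sqrt(42)/ 25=-202.53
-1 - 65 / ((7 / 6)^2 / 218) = -510169 / 49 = -10411.61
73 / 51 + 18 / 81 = 253 / 153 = 1.65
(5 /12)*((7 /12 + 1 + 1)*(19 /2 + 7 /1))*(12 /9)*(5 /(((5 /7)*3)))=55.25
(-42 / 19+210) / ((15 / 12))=15792 / 95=166.23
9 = 9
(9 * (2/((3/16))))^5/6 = 1358954496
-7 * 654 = -4578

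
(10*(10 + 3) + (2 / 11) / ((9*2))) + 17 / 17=131.01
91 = 91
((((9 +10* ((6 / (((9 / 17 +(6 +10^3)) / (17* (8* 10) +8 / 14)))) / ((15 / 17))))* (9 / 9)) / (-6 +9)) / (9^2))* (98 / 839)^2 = 0.01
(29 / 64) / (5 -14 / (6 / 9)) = -29 / 1024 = -0.03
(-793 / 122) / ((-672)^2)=-13 / 903168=-0.00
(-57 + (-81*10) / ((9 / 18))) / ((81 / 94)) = -52546 / 27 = -1946.15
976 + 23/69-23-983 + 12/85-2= -8039/255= -31.53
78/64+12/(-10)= 3/160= 0.02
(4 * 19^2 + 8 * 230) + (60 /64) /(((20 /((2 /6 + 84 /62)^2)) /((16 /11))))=416606617 /126852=3284.19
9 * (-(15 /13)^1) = -135 /13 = -10.38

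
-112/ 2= -56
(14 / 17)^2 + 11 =3375 / 289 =11.68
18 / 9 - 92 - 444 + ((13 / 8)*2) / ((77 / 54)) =-81885 / 154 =-531.72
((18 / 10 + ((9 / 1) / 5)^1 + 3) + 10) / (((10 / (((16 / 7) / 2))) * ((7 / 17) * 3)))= 5644 / 3675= 1.54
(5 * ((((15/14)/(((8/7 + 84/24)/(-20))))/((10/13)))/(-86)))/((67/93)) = 1395/2881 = 0.48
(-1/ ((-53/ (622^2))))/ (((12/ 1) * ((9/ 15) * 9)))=483605/ 4293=112.65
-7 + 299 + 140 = 432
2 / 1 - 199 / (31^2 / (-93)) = 659 / 31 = 21.26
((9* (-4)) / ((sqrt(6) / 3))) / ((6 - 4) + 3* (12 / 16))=-72* sqrt(6) / 17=-10.37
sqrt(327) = 18.08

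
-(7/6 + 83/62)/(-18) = 233/1674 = 0.14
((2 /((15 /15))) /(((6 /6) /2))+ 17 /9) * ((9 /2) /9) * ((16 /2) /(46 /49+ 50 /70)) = 10388 /729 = 14.25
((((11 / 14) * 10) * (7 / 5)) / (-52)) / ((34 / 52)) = -11 / 34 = -0.32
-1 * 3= -3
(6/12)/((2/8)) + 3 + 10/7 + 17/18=929/126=7.37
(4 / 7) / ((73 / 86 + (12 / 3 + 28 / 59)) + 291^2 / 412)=4180976 / 1542799741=0.00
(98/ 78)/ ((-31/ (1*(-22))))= 1078/ 1209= 0.89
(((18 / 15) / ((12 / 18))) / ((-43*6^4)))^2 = 1 / 958521600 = 0.00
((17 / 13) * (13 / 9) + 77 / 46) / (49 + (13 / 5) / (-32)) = 118000 / 1620189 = 0.07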